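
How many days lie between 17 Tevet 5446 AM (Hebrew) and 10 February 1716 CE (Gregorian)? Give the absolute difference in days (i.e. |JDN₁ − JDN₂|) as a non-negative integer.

JDN of the first date = 2336872.
JDN of the second date = 2347856.
|2347856 − 2336872| = 10984.

10984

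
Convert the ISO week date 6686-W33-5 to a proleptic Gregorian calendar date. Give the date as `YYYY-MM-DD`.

ISO week 1 of 6686 is the week containing the first Thursday of 6686.
Week 33, day 5 (Friday) lands on 6686-08-20.

6686-08-20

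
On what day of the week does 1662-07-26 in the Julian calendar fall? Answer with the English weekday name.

Saturday

Equivalently 5 August 1662 Gregorian, JDN 2328310.
Since JDN mod 7 = 5 (0 = Monday), the day is Saturday.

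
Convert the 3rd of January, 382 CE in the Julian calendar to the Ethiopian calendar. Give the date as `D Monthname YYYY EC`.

8 Tir 374 EC

Julian Day Number of the source date = 1860586.
Converting JDN 1860586 to the Ethiopian calendar gives 8 Tir 374 EC.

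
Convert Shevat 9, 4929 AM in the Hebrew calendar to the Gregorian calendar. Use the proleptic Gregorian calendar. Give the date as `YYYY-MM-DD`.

Julian Day Number of the source date = 2148043.
Converting JDN 2148043 to the Gregorian calendar gives 15 January 1169 CE.

1169-01-15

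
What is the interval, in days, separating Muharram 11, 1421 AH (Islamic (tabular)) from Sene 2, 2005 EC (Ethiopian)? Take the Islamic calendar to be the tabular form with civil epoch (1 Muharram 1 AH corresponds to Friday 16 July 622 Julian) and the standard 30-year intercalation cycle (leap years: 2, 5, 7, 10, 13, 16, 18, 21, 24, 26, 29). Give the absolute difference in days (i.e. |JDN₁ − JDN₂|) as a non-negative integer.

4802

First date → JDN 2451651; second date → JDN 2456453.
The interval is |2451651 − 2456453| = 4802 days.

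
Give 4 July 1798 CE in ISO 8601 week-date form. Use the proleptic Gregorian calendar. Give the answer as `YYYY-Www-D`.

1798-W27-3

The weekday is Wednesday (ISO weekday 3).
That Wednesday belongs to ISO week 27 of ISO year 1798.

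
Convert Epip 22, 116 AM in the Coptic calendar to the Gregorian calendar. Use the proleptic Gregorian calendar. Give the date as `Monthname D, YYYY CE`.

Julian Day Number of the source date = 1867355.
Converting JDN 1867355 to the Gregorian calendar gives 17 July 400 CE.

July 17, 400 CE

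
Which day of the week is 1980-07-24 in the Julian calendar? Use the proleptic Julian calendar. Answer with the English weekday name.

This is JDN 2444458 (6 August 1980 Gregorian).
2444458 ≡ 2 (mod 7); counting from Monday = 0 gives Wednesday.

Wednesday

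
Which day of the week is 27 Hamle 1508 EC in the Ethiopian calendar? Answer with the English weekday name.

In the proleptic Gregorian calendar this is 31 July 1516 (JDN 2274979).
Since JDN mod 7 = 0 (0 = Monday), the day is Monday.

Monday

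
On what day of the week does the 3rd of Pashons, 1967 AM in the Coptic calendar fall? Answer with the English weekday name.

Tuesday

In the Gregorian calendar this is 13 May 2251 (JDN 2543353).
JDN 2543353 mod 7 = 1, and JDN 0 was a Monday, so this is a Tuesday.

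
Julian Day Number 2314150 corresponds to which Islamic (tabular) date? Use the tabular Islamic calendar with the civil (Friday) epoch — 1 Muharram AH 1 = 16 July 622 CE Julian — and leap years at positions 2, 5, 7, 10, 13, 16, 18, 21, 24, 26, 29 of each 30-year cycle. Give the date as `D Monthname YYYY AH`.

The Gregorian equivalent of JDN 2314150 is 29 October 1623.
In the tabular Islamic calendar that day is 5 Muharram 1033 AH.

5 Muharram 1033 AH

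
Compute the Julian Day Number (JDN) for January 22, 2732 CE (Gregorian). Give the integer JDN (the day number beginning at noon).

2718923

JDN 2451545 is 1 January 2000 CE (Gregorian); the target day is +267378 days from there, so JDN = 2718923.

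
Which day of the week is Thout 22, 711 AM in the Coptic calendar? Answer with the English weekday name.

Wednesday

This is JDN 2084378 (24 September 994 Gregorian).
2084378 ≡ 2 (mod 7); counting from Monday = 0 gives Wednesday.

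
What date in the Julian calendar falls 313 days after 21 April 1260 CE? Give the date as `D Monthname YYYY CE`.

28 February 1261 CE

Counting 313 days forward from JDN 2181384 reaches JDN 2181697, which is 28 February 1261 CE.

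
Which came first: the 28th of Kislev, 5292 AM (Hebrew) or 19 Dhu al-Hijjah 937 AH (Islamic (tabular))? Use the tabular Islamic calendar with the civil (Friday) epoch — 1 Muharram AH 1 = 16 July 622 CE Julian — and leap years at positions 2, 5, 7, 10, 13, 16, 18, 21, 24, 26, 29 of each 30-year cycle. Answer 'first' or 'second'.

Converting both to JDN: 2280596 vs 2280470; the smaller is the second.

second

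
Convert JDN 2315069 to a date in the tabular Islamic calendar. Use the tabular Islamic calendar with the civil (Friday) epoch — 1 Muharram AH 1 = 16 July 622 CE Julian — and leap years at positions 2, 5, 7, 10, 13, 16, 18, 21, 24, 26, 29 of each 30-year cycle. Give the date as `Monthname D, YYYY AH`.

Sha'ban 8, 1035 AH

JDN 2315069 is 5 May 1626 in the Gregorian calendar.
In the tabular Islamic calendar that day is Sha'ban 8, 1035 AH.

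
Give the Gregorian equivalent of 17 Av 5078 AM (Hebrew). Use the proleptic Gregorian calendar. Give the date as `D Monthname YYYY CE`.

24 July 1318 CE

Julian Day Number of the source date = 2202654.
Converting JDN 2202654 to the Gregorian calendar gives 24 July 1318 CE.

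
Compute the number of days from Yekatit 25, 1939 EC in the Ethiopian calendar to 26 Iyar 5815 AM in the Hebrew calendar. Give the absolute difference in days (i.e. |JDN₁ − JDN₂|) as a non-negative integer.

39528

First date → JDN 2432249; second date → JDN 2471777.
The interval is |2432249 − 2471777| = 39528 days.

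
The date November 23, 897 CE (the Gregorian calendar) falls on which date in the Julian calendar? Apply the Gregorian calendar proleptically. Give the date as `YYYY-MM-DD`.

0897-11-19

At this point the Julian calendar is 4 days behind the Gregorian.
23 November 897 Gregorian − 4 days → 19 November 897 Julian.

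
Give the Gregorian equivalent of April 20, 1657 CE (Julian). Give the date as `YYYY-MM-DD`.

1657-04-30

The Julian–Gregorian offset here is 10 days (Julian trailing).
20 April 1657 Julian + 10 days → 30 April 1657 Gregorian.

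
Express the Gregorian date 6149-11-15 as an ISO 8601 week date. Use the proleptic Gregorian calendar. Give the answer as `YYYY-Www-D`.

The weekday is Saturday (ISO weekday 6).
That Saturday belongs to ISO week 46 of ISO year 6149.

6149-W46-6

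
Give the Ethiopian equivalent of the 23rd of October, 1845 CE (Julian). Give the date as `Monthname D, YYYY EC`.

Tikimt 26, 1838 EC

Both dates share Julian Day Number 2395240; in the Ethiopian calendar that is 26 Tikimt 1838 EC.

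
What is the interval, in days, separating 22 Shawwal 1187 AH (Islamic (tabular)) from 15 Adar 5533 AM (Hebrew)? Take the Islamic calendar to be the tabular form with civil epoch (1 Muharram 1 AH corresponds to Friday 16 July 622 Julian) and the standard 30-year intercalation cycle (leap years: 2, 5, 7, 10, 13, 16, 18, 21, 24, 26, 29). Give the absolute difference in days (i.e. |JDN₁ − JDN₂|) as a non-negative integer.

302

First date → JDN 2369006; second date → JDN 2368704.
The interval is |2369006 − 2368704| = 302 days.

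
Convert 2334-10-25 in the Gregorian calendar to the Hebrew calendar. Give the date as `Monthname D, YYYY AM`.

Julian Day Number of the source date = 2573833.
Converting JDN 2573833 to the Hebrew calendar gives 27 Tishrei 6095 AM.

Tishrei 27, 6095 AM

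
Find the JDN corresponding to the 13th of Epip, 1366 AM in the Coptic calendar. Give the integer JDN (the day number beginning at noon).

Equivalently 17 July 1650 (Gregorian).
JDN 2400001 is 17 November 1858 CE (Gregorian), MJD 0; the target day is −76093 days from there, so JDN = 2323908.

2323908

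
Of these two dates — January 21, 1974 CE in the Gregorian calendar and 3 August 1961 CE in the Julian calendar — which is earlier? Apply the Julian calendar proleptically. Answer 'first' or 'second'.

The two dates have Julian Day Numbers 2442069 and 2437528 respectively.
Since 2437528 < 2442069, the second date comes first.

second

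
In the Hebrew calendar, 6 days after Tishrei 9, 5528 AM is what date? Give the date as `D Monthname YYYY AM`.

JDN of Tishrei 9, 5528 AM = 2366718.
2366718 + 6 = 2366724.
JDN 2366724 in the Hebrew calendar is 15 Tishrei 5528 AM.

15 Tishrei 5528 AM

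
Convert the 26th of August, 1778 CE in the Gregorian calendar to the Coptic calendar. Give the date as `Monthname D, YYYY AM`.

Mesori 22, 1494 AM

Both dates share Julian Day Number 2370699; in the Coptic calendar that is 22 Mesori 1494 AM.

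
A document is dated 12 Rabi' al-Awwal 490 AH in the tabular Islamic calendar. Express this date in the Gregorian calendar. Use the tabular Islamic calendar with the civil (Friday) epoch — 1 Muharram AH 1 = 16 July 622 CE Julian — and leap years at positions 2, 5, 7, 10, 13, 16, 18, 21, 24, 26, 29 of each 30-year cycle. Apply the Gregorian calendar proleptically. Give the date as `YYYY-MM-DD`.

1097-03-05

Both dates share Julian Day Number 2121795; in the Gregorian calendar that is 5 March 1097 CE.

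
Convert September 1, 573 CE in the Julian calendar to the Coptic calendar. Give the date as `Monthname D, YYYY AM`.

Thout 4, 290 AM

The source date corresponds to 3 September 573 in the proleptic Gregorian calendar (JDN 1930590).
That day falls on 4 Thout 290 AM in the Coptic calendar.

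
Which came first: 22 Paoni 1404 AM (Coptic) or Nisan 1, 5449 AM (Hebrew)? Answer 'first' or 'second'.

first

The two dates have Julian Day Numbers 2337767 and 2338036 respectively.
Since 2337767 < 2338036, the first date comes first.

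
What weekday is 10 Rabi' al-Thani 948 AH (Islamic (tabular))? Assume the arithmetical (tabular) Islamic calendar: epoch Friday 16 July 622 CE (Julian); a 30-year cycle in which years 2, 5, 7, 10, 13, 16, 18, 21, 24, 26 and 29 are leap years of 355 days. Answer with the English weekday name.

Equivalently 13 August 1541 Gregorian, JDN 2284123.
2284123 ≡ 2 (mod 7); counting from Monday = 0 gives Wednesday.

Wednesday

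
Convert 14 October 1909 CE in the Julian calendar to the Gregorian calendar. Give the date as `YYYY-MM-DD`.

1909-10-27

For dates in this range the Gregorian date is 13 days ahead of the Julian.
14 October 1909 Julian + 13 days → 27 October 1909 Gregorian.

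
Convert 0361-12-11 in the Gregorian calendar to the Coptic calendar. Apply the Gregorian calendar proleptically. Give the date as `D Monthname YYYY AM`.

14 Koiak 78 AM

Julian Day Number of the source date = 1853257.
Converting JDN 1853257 to the Coptic calendar gives 14 Koiak 78 AM.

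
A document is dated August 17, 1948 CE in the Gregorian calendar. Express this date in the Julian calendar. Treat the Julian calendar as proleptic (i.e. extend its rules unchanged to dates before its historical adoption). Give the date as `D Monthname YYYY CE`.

4 August 1948 CE

The Julian–Gregorian offset here is 13 days (Julian trailing).
17 August 1948 Gregorian − 13 days → 4 August 1948 Julian.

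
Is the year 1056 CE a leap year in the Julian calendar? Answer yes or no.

1056 mod 4 = 0, so it is a leap year in the Julian calendar.

yes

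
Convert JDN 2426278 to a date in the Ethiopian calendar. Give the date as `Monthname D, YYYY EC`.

Tikimt 18, 1923 EC

JDN 2426278 is 28 October 1930 in the Gregorian calendar.
In the Ethiopian calendar that day is Tikimt 18, 1923 EC.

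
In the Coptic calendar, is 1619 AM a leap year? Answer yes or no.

yes

1619 mod 4 = 3; in the Coptic calendar a year is leap when year mod 4 = 3, so it is a leap year.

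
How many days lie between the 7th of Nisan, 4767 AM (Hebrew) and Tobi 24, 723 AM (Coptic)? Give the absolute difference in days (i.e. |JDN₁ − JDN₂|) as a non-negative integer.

JDN of the first date = 2088951.
JDN of the second date = 2088883.
|2088883 − 2088951| = 68.

68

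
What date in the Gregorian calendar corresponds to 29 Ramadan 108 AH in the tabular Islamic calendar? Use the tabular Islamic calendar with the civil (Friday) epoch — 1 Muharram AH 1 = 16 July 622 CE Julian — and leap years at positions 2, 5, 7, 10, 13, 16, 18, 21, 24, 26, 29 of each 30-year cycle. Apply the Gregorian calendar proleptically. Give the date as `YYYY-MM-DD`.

0727-01-31

Both dates share Julian Day Number 1986621; in the Gregorian calendar that is 31 January 727 CE.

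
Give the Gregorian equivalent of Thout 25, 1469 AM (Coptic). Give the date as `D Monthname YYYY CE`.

Julian Day Number of the source date = 2361241.
Converting JDN 2361241 to the Gregorian calendar gives 3 October 1752 CE.

3 October 1752 CE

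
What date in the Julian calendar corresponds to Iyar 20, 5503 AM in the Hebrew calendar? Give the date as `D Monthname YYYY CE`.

3 May 1743 CE

Both dates share Julian Day Number 2357811; in the Julian calendar that is 3 May 1743 CE.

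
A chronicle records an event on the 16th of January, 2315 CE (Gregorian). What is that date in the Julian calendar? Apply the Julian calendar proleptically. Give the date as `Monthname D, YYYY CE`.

December 31, 2314 CE

The Julian–Gregorian offset here is 16 days (Julian trailing).
16 January 2315 Gregorian − 16 days → 31 December 2314 Julian.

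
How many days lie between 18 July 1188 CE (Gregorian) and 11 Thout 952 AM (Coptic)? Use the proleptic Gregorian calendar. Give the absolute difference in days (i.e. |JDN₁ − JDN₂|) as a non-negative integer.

JDN of the first date = 2155167.
JDN of the second date = 2172393.
|2172393 − 2155167| = 17226.

17226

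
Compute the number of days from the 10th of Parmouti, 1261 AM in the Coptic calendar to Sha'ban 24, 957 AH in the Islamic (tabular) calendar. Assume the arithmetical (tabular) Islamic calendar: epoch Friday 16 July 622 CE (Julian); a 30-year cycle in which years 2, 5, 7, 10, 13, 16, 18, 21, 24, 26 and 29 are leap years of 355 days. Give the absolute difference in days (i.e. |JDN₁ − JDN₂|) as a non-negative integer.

JDN of the first date = 2285464.
JDN of the second date = 2287445.
|2287445 − 2285464| = 1981.

1981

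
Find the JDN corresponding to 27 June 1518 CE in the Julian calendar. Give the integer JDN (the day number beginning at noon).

Equivalently 7 July 1518 (proleptic Gregorian).
JDN 2299161 is 15 October 1582 CE (Gregorian); the target day is −23476 days from there, so JDN = 2275685.

2275685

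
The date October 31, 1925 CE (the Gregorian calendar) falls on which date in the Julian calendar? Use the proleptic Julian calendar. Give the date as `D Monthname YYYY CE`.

18 October 1925 CE

The Julian–Gregorian offset here is 13 days (Julian trailing).
31 October 1925 Gregorian − 13 days → 18 October 1925 Julian.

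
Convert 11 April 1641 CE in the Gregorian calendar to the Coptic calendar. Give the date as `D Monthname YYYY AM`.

Both dates share Julian Day Number 2320524; in the Coptic calendar that is 6 Parmouti 1357 AM.

6 Parmouti 1357 AM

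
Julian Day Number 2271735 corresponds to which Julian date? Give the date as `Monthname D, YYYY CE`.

The proleptic Gregorian equivalent of JDN 2271735 is 13 September 1507.
In the Julian calendar that day is September 3, 1507 CE.

September 3, 1507 CE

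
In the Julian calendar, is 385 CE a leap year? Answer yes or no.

385 mod 4 = 1, so it is a common year in the Julian calendar.

no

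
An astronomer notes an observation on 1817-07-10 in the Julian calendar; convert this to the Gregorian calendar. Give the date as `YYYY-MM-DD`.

1817-07-22

The Julian–Gregorian offset here is 12 days (Julian trailing).
10 July 1817 Julian + 12 days → 22 July 1817 Gregorian.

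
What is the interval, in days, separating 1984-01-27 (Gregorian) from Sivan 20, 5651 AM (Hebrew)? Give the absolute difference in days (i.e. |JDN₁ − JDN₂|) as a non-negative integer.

33817

First date → JDN 2445727; second date → JDN 2411910.
The interval is |2445727 − 2411910| = 33817 days.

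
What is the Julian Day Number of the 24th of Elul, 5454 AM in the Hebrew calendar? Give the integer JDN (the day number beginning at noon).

2340038

In the Gregorian calendar the same day is 14 September 1694.
JDN 2299161 is 15 October 1582 CE (Gregorian); the target day is +40877 days from there, so JDN = 2340038.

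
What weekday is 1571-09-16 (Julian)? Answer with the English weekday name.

This is JDN 2295124 (26 September 1571 Gregorian).
Since JDN mod 7 = 6 (0 = Monday), the day is Sunday.

Sunday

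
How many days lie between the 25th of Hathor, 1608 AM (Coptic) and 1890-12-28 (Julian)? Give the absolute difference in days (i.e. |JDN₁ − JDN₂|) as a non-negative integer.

329

JDN of the first date = 2412071.
JDN of the second date = 2411742.
|2411742 − 2412071| = 329.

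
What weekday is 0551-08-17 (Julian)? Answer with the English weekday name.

Thursday

Equivalently 19 August 551 Gregorian, JDN 1922539.
1922539 ≡ 3 (mod 7); counting from Monday = 0 gives Thursday.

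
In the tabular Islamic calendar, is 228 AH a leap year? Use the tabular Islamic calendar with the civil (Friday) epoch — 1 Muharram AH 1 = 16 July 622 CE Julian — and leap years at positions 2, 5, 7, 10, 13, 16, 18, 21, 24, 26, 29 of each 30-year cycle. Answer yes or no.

Year 228 AH is year 18 of its 30-year cycle; leap positions are 2, 5, 7, 10, 13, 16, 18, 21, 24, 26, 29, so it is a leap year (355 days).

yes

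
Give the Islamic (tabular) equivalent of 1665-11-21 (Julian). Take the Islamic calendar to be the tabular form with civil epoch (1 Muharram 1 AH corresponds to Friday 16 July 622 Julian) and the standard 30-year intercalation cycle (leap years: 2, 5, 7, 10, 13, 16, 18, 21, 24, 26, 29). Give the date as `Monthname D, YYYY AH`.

Julian Day Number of the source date = 2329524.
Converting JDN 2329524 to the tabular Islamic calendar gives 23 Jumada al-Awwal 1076 AH.

Jumada al-Awwal 23, 1076 AH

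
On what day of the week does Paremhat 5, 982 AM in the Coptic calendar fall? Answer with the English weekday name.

Monday

In the proleptic Gregorian calendar this is 8 March 1266 (JDN 2183524).
JDN 2183524 mod 7 = 0, and JDN 0 was a Monday, so this is a Monday.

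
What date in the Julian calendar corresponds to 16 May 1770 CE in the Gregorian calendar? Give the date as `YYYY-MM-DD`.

The Julian–Gregorian offset here is 11 days (Julian trailing).
16 May 1770 Gregorian − 11 days → 5 May 1770 Julian.

1770-05-05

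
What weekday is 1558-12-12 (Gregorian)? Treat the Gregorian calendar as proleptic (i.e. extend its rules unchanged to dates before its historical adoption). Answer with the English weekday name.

Since JDN mod 7 = 4 (0 = Monday), the day is Friday.

Friday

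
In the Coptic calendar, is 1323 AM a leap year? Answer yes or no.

yes

1323 mod 4 = 3; in the Coptic calendar a year is leap when year mod 4 = 3, so it is a leap year.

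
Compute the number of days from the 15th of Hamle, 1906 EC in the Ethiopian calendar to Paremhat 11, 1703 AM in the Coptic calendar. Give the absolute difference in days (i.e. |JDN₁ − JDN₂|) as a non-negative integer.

JDN of the first date = 2420336.
JDN of the second date = 2446875.
|2446875 − 2420336| = 26539.

26539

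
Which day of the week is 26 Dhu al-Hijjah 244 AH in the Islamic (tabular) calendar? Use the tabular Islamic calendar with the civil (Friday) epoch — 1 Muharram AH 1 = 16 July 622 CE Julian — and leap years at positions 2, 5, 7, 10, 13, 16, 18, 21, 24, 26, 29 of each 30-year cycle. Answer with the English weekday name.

Equivalently 8 April 859 Gregorian, JDN 2034901.
Since JDN mod 7 = 1 (0 = Monday), the day is Tuesday.

Tuesday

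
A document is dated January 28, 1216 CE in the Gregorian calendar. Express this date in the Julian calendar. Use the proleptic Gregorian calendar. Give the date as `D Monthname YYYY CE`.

21 January 1216 CE

The Julian–Gregorian offset here is 7 days (Julian trailing).
28 January 1216 Gregorian − 7 days → 21 January 1216 Julian.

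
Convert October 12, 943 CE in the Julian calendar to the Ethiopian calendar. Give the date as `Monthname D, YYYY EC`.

The source date corresponds to 17 October 943 in the proleptic Gregorian calendar (JDN 2065773).
That day falls on 14 Tikimt 936 EC in the Ethiopian calendar.

Tikimt 14, 936 EC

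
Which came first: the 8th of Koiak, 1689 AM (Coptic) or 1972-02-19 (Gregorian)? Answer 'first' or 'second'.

First date → JDN 2441669; second date → JDN 2441367.
JDN 2441367 < JDN 2441669, so the second date is earlier.

second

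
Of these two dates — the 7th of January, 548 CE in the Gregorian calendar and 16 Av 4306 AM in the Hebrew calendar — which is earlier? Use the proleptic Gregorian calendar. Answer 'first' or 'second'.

The two dates have Julian Day Numbers 1921219 and 1920696 respectively.
Since 1920696 < 1921219, the second date comes first.

second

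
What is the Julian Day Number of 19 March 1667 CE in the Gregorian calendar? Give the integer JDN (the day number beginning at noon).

2329997

JDN 2400001 is 17 November 1858 CE (Gregorian), MJD 0; the target day is −70004 days from there, so JDN = 2329997.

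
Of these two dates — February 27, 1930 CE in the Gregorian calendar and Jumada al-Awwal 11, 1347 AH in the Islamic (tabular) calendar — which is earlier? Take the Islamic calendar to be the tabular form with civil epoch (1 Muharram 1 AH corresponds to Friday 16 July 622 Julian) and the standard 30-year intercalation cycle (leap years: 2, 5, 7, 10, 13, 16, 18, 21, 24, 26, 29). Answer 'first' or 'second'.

First date → JDN 2426035; second date → JDN 2425546.
JDN 2425546 < JDN 2426035, so the second date is earlier.

second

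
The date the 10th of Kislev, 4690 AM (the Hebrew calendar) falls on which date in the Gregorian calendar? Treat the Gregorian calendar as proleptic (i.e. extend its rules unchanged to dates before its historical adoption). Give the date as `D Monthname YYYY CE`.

20 November 929 CE

Julian Day Number of the source date = 2060694.
Converting JDN 2060694 to the Gregorian calendar gives 20 November 929 CE.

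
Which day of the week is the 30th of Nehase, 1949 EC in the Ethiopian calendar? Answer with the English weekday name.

Thursday

In the Gregorian calendar this is 5 September 1957 (JDN 2436087).
Since JDN mod 7 = 3 (0 = Monday), the day is Thursday.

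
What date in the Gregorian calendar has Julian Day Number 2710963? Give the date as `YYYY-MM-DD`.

2710-04-07

Counting from JDN 2299161 = 15 Oct 1582 gives an offset of 411802 days.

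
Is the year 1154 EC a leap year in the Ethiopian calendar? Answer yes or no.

no

1154 mod 4 = 2; in the Ethiopian calendar a year is leap when year mod 4 = 3, so it is a common year.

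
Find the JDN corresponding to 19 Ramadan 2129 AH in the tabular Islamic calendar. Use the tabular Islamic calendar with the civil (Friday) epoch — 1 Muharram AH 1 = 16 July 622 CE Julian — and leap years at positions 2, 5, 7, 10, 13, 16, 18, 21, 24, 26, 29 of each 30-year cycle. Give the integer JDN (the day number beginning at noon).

2702786

In the Gregorian calendar the same day is 16 November 2687.
JDN 2400001 is 17 November 1858 CE (Gregorian), MJD 0; the target day is +302785 days from there, so JDN = 2702786.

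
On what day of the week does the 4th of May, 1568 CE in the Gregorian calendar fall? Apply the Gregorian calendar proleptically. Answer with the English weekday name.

Saturday

JDN 2293884 mod 7 = 5, and JDN 0 was a Monday, so this is a Saturday.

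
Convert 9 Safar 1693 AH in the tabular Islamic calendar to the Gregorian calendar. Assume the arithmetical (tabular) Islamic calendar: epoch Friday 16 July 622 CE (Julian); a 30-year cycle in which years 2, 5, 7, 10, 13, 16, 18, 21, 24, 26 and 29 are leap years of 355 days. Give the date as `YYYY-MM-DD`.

2264-04-07

Julian Day Number of the source date = 2548066.
Converting JDN 2548066 to the Gregorian calendar gives 7 April 2264 CE.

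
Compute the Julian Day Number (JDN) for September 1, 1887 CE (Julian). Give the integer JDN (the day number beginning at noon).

In the Gregorian calendar the same day is 13 September 1887.
JDN 2299161 is 15 October 1582 CE (Gregorian); the target day is +111367 days from there, so JDN = 2410528.

2410528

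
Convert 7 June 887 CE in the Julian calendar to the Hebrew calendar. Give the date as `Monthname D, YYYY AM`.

The source date corresponds to 11 June 887 in the proleptic Gregorian calendar (JDN 2045192).
That day falls on 13 Sivan 4647 AM in the Hebrew calendar.

Sivan 13, 4647 AM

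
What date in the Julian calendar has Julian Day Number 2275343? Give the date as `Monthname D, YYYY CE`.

July 20, 1517 CE

JDN 2275343 is 30 July 1517 in the proleptic Gregorian calendar.
In the Julian calendar that day is July 20, 1517 CE.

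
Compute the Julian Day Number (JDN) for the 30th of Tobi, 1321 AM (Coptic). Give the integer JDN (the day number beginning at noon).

2307309

In the Gregorian calendar the same day is 4 February 1605.
JDN 2451545 is 1 January 2000 CE (Gregorian); the target day is −144236 days from there, so JDN = 2307309.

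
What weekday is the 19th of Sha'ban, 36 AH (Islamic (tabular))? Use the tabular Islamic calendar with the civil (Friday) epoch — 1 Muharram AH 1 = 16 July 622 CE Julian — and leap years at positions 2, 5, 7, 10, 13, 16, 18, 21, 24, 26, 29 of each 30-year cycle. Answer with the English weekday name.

Friday

This is JDN 1961068 (13 February 657 Gregorian).
JDN 1961068 mod 7 = 4, and JDN 0 was a Monday, so this is a Friday.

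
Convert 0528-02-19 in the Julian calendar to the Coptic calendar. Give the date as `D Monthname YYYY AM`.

24 Meshir 244 AM

The source date corresponds to 21 February 528 in the proleptic Gregorian calendar (JDN 1913959).
That day falls on 24 Meshir 244 AM in the Coptic calendar.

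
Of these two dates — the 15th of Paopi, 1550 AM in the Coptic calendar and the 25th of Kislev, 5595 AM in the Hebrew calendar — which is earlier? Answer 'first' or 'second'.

first

Converting both to JDN: 2390846 vs 2391275; the smaller is the first.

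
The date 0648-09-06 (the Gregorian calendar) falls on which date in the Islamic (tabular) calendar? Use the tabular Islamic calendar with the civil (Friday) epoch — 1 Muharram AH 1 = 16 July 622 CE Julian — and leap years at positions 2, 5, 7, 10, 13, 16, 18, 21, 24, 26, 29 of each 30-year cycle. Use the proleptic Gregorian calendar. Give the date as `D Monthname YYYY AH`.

8 Dhu al-Hijjah 27 AH

Julian Day Number of the source date = 1957986.
Converting JDN 1957986 to the tabular Islamic calendar gives 8 Dhu al-Hijjah 27 AH.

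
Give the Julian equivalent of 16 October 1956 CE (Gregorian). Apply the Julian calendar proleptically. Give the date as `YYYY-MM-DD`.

The Julian–Gregorian offset here is 13 days (Julian trailing).
16 October 1956 Gregorian − 13 days → 3 October 1956 Julian.

1956-10-03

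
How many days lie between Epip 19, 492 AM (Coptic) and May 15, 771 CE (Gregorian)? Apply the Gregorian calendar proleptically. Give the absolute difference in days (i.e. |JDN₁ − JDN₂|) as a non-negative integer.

First date → JDN 2004686; second date → JDN 2002796.
The interval is |2004686 − 2002796| = 1890 days.

1890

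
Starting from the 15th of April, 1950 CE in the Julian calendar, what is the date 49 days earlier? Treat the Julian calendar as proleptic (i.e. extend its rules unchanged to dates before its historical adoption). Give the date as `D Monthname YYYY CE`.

25 February 1950 CE

JDN of the 15th of April, 1950 CE = 2433400.
2433400 − 49 = 2433351.
JDN 2433351 in the Julian calendar is 25 February 1950 CE.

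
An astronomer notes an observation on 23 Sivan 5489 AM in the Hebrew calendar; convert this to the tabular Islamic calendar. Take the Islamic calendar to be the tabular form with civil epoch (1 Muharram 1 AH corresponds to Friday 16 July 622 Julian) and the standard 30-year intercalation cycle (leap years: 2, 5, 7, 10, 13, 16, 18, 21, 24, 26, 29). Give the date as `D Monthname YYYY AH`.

Julian Day Number of the source date = 2352735.
Converting JDN 2352735 to the tabular Islamic calendar gives 23 Dhu al-Qa'dah 1141 AH.

23 Dhu al-Qa'dah 1141 AH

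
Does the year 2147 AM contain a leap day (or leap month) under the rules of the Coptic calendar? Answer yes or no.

yes

2147 mod 4 = 3; in the Coptic calendar a year is leap when year mod 4 = 3, so it is a leap year.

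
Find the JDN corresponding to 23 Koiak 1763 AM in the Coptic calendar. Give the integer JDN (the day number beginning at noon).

2468712

In the Gregorian calendar the same day is 1 January 2047.
JDN 2400001 is 17 November 1858 CE (Gregorian), MJD 0; the target day is +68711 days from there, so JDN = 2468712.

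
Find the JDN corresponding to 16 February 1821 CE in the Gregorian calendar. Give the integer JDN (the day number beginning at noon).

2386213

JDN 2400001 is 17 November 1858 CE (Gregorian), MJD 0; the target day is −13788 days from there, so JDN = 2386213.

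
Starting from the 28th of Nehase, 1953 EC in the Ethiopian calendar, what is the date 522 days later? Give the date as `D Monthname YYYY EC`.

30 Tir 1955 EC

The starting date is JDN 2437546; 2437546 + 522 = 2438068.
JDN 2438068 corresponds to 30 Tir 1955 EC.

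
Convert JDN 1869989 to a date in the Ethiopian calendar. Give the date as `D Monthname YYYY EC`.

The proleptic Gregorian equivalent of JDN 1869989 is 3 October 407.
In the Ethiopian calendar that day is 4 Tikimt 400 EC.

4 Tikimt 400 EC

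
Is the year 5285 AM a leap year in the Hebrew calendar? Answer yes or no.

yes

Hebrew year 5285 is year 3 of its 19-year Metonic cycle; leap years are at positions 3, 6, 8, 11, 14, 17, 19, so it is a leap year (13 months).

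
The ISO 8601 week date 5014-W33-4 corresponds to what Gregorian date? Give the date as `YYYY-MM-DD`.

5014-08-18

ISO week 1 of 5014 is the week containing the first Thursday of 5014.
Week 33, day 4 (Thursday) lands on 5014-08-18.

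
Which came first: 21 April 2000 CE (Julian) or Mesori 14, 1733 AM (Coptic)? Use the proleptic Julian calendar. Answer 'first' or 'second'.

first

The two dates have Julian Day Numbers 2451669 and 2457986 respectively.
Since 2451669 < 2457986, the first date comes first.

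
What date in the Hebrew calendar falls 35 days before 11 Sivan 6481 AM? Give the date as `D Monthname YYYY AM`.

5 Iyar 6481 AM

JDN of 11 Sivan 6481 AM = 2715034.
2715034 − 35 = 2714999.
JDN 2714999 in the Hebrew calendar is 5 Iyar 6481 AM.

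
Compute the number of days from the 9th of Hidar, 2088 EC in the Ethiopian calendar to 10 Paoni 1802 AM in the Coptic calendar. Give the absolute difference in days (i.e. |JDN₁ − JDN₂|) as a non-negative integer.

JDN of the first date = 2486566.
JDN of the second date = 2483124.
|2483124 − 2486566| = 3442.

3442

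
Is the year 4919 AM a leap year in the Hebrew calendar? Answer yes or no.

yes

Hebrew year 4919 is year 17 of its 19-year Metonic cycle; leap years are at positions 3, 6, 8, 11, 14, 17, 19, so it is a leap year (13 months).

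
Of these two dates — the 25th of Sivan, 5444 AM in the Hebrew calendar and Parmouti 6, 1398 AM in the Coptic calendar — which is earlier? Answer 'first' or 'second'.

The two dates have Julian Day Numbers 2336287 and 2335499 respectively.
Since 2335499 < 2336287, the second date comes first.

second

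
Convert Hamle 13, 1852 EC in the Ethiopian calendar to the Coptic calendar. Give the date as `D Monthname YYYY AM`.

The source date corresponds to 19 July 1860 in the Gregorian calendar (JDN 2400611).
That day falls on 13 Epip 1576 AM in the Coptic calendar.

13 Epip 1576 AM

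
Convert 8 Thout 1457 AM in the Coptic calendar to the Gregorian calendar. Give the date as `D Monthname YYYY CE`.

16 September 1740 CE

Both dates share Julian Day Number 2356841; in the Gregorian calendar that is 16 September 1740 CE.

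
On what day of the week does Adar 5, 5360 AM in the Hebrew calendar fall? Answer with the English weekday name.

This is JDN 2305498 (20 February 1600 Gregorian).
JDN 2305498 mod 7 = 6, and JDN 0 was a Monday, so this is a Sunday.

Sunday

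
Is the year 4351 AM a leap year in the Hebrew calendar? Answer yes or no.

Hebrew year 4351 is year 19 of its 19-year Metonic cycle; leap years are at positions 3, 6, 8, 11, 14, 17, 19, so it is a leap year (13 months).

yes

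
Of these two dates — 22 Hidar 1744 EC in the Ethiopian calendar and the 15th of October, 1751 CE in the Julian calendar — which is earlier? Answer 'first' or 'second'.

second

The two dates have Julian Day Numbers 2360933 and 2360898 respectively.
Since 2360898 < 2360933, the second date comes first.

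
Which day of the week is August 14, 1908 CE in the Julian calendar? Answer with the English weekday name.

Thursday

In the Gregorian calendar this is 27 August 1908 (JDN 2418181).
JDN 2418181 mod 7 = 3, and JDN 0 was a Monday, so this is a Thursday.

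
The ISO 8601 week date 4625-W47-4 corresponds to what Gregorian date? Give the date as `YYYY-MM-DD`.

ISO week 1 of 4625 is the week containing the first Thursday of 4625.
Week 47, day 4 (Thursday) lands on 4625-11-24.

4625-11-24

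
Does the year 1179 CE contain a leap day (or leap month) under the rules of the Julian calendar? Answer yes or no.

1179 mod 4 = 3, so it is a common year in the Julian calendar.

no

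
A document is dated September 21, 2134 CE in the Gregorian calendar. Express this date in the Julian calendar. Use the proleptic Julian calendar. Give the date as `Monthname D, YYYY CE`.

For dates in this range the Gregorian date is 14 days ahead of the Julian.
21 September 2134 Gregorian − 14 days → 7 September 2134 Julian.

September 7, 2134 CE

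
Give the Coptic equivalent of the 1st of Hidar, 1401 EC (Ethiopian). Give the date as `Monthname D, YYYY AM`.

The source date corresponds to 6 November 1408 in the proleptic Gregorian calendar (JDN 2235631).
That day falls on 1 Hathor 1125 AM in the Coptic calendar.

Hathor 1, 1125 AM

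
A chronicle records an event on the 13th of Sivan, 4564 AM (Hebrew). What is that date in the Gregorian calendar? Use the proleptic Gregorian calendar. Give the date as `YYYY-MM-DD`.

0804-05-30

Julian Day Number of the source date = 2014865.
Converting JDN 2014865 to the Gregorian calendar gives 30 May 804 CE.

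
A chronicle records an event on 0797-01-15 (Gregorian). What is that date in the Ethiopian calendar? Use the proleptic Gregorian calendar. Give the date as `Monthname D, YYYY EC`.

Julian Day Number of the source date = 2012173.
Converting JDN 2012173 to the Ethiopian calendar gives 16 Tir 789 EC.

Tir 16, 789 EC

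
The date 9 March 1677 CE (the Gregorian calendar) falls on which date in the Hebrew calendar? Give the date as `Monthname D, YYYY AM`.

Adar II 5, 5437 AM

Both dates share Julian Day Number 2333640; in the Hebrew calendar that is 5 Adar II 5437 AM.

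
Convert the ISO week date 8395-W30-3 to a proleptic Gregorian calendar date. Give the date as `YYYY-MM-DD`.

ISO week 1 of 8395 is the week containing the first Thursday of 8395.
Week 30, day 3 (Wednesday) lands on 8395-07-26.

8395-07-26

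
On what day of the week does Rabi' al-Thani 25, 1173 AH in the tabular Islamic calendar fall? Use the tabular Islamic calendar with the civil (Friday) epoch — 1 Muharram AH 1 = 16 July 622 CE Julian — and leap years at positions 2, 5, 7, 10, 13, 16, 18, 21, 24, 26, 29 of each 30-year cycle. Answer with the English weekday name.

This is JDN 2363871 (16 December 1759 Gregorian).
2363871 ≡ 6 (mod 7); counting from Monday = 0 gives Sunday.

Sunday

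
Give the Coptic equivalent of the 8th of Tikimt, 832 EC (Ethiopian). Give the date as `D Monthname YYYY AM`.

Julian Day Number of the source date = 2027781.
Converting JDN 2027781 to the Coptic calendar gives 8 Paopi 556 AM.

8 Paopi 556 AM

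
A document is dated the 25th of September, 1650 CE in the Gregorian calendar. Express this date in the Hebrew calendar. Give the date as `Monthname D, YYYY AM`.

Elul 29, 5410 AM

Both dates share Julian Day Number 2323978; in the Hebrew calendar that is 29 Elul 5410 AM.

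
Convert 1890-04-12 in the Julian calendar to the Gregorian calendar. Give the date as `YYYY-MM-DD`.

For dates in this range the Gregorian date is 12 days ahead of the Julian.
12 April 1890 Julian + 12 days → 24 April 1890 Gregorian.

1890-04-24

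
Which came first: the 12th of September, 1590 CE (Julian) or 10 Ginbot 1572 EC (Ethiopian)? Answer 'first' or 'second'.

second

First date → JDN 2302060; second date → JDN 2298278.
JDN 2298278 < JDN 2302060, so the second date is earlier.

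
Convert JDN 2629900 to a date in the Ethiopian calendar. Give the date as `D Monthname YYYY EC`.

JDN 2629900 is 26 April 2488 in the Gregorian calendar.
In the Ethiopian calendar that day is 15 Miyazya 2480 EC.

15 Miyazya 2480 EC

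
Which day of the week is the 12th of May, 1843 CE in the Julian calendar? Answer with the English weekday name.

Wednesday

Equivalently 24 May 1843 Gregorian, JDN 2394345.
JDN 2394345 mod 7 = 2, and JDN 0 was a Monday, so this is a Wednesday.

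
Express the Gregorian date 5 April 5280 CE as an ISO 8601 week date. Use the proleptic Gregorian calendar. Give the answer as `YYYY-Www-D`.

The weekday is Friday (ISO weekday 5).
That Friday belongs to ISO week 14 of ISO year 5280.

5280-W14-5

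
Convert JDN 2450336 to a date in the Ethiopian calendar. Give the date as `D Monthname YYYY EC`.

4 Pagume 1988 EC

JDN 2450336 is 9 September 1996 in the Gregorian calendar.
In the Ethiopian calendar that day is 4 Pagume 1988 EC.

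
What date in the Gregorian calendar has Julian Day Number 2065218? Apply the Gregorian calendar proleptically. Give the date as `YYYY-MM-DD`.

0942-04-10

Counting from JDN 2299161 = 15 Oct 1582 gives an offset of -233943 days.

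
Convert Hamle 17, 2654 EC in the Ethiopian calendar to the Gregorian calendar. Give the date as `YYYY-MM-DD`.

Both dates share Julian Day Number 2693545; in the Gregorian calendar that is 29 July 2662 CE.

2662-07-29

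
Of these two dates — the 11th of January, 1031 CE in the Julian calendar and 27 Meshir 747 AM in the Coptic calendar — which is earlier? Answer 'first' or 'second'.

first

First date → JDN 2097641; second date → JDN 2097682.
JDN 2097641 < JDN 2097682, so the first date is earlier.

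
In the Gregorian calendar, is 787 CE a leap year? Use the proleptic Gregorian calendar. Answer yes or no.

no

787 is not divisible by 4, so it is a common year.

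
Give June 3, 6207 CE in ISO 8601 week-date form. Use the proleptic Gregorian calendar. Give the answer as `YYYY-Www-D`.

6207-W23-3

The weekday is Wednesday (ISO weekday 3).
That Wednesday belongs to ISO week 23 of ISO year 6207.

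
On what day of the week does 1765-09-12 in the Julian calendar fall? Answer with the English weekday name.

Monday

This is JDN 2365979 (23 September 1765 Gregorian).
2365979 ≡ 0 (mod 7); counting from Monday = 0 gives Monday.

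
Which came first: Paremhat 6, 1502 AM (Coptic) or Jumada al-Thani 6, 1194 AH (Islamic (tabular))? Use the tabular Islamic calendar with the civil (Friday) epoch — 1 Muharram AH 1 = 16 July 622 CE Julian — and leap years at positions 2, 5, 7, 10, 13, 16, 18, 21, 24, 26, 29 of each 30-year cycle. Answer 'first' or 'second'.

second

First date → JDN 2373455; second date → JDN 2371352.
JDN 2371352 < JDN 2373455, so the second date is earlier.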